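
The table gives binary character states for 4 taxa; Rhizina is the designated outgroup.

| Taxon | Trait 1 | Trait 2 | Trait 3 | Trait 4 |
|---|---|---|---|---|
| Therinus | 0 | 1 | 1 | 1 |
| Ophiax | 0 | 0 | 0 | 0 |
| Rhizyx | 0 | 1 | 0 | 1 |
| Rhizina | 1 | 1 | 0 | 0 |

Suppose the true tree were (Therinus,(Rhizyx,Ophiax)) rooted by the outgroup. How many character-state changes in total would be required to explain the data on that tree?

Map each character onto (Therinus,(Rhizyx,Ophiax)) (rooted by Rhizina) and count the minimum state changes it requires (Fitch parsimony):
Trait 1: 1; Trait 2: 1; Trait 3: 1; Trait 4: 2.
Total tree length = 5.

5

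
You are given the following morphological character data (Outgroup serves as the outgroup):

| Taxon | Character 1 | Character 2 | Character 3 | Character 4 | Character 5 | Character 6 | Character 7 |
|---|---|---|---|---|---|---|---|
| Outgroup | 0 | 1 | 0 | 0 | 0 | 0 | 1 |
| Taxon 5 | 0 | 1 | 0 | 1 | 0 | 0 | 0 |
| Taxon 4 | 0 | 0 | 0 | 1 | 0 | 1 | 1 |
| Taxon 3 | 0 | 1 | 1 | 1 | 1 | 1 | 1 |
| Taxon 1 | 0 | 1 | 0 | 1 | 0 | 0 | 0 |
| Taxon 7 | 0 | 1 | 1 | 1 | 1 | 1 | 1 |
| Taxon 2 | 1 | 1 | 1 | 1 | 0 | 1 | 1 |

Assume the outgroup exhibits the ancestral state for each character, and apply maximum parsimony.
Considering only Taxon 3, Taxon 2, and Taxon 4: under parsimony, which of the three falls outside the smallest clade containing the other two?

Character polarity is set by the outgroup: the derived state is whichever differs from the outgroup's state, so for Character 2, Character 7 the derived state is '0', and for the remaining characters it is '1'.
Character 1 (derived state '1') is unique to Taxon 2 (autapomorphy; uninformative for grouping).
Character 2: derived state '0' in Taxon 4 only — an autapomorphy, so it tells us nothing about relationships among taxa.
Character 3 (derived state '1') is shared by Taxon 2, Taxon 3, and Taxon 7 — a synapomorphy uniting that clade.
Character 4 (derived state '1') is shared by all ingroup taxa — unites the whole ingroup.
Character 5 (derived state '1') is shared by Taxon 3 and Taxon 7 — a synapomorphy uniting that clade.
Character 6: derived state '1' in Taxon 2, Taxon 3, Taxon 4, and Taxon 7 only — synapomorphy for {Taxon 2, Taxon 3, Taxon 4, Taxon 7}.
Character 7 (derived state '0') is shared by Taxon 1 and Taxon 5 — a synapomorphy uniting that clade.
Most parsimonious ingroup topology: ((Taxon 5,Taxon 1),(Taxon 4,((Taxon 3,Taxon 7),Taxon 2))).
Taxon 2 and Taxon 3 share a more recent common ancestor with each other than either does with Taxon 4, so Taxon 4 is the least closely related of the three.

Taxon 4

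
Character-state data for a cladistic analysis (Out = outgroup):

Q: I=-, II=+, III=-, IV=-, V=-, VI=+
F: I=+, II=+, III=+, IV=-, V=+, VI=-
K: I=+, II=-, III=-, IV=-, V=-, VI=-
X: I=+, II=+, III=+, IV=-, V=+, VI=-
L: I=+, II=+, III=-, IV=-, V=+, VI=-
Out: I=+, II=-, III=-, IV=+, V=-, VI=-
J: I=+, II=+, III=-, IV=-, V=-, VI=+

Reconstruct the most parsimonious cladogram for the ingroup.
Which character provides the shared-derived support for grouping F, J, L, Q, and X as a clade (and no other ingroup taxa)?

II

Character polarity is set by the outgroup: the derived state is whichever differs from the outgroup's state, so for I, IV the derived state is '-', and for the remaining characters it is '+'.
I: derived state '-' in Q only — an autapomorphy, so it tells us nothing about relationships among taxa.
Only F, J, L, Q, and X show the derived state '+' for II, supporting them as a clade.
III: derived state '+' in F and X only — synapomorphy for {F, X}.
All ingroup taxa share the derived state '-' for IV; it defines the ingroup but does not resolve relationships within it.
V: derived state '+' in F, L, and X only — synapomorphy for {F, L, X}.
VI: derived state '+' in J and Q only — synapomorphy for {J, Q}.
Most parsimonious ingroup topology: (((J,Q),((F,X),L)),K).
The clade {F, J, L, Q, X} is supported by II: its derived state '+' occurs in exactly those taxa and in no other taxon (including the outgroup).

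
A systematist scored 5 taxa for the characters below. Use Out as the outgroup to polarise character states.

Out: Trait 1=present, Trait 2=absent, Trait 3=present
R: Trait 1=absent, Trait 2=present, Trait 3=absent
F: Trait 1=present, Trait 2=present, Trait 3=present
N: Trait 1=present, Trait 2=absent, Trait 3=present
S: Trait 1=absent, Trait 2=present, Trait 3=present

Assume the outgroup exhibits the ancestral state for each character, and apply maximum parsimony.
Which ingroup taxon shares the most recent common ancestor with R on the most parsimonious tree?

Character polarity is set by the outgroup: the derived state is whichever differs from the outgroup's state, so for Trait 1, Trait 3 the derived state is 'absent', and for the remaining characters it is 'present'.
Trait 1 (derived state 'absent') is shared by R and S — a synapomorphy uniting that clade.
Trait 2: derived state 'present' in F, R, and S only — synapomorphy for {F, R, S}.
Trait 3: derived state 'absent' in R only — an autapomorphy, so it tells us nothing about relationships among taxa.
Most parsimonious ingroup topology: (((R,S),F),N).
R and S form a cherry on this tree, so they are sister taxa.

S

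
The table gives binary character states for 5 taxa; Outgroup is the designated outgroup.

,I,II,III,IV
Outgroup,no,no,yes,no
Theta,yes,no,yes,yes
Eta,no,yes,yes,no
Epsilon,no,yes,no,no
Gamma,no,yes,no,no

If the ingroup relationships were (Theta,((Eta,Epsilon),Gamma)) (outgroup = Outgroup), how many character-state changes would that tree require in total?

Map each character onto (Theta,((Eta,Epsilon),Gamma)) (rooted by Outgroup) and count the minimum state changes it requires (Fitch parsimony):
I: 1; II: 1; III: 2; IV: 1.
Total tree length = 5.

5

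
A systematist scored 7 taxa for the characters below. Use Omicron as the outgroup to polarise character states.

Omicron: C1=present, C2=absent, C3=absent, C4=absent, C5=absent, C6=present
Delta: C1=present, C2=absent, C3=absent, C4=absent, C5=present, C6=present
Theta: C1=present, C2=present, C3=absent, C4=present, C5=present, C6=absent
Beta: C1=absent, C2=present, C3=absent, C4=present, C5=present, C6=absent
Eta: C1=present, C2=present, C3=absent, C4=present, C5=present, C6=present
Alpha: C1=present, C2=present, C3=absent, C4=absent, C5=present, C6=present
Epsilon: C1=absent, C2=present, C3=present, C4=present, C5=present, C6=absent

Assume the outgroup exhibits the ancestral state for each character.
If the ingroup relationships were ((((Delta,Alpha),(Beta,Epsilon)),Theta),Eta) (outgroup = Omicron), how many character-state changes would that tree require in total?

Map each character onto ((((Delta,Alpha),(Beta,Epsilon)),Theta),Eta) (rooted by Omicron) and count the minimum state changes it requires (Fitch parsimony):
C1: 1; C2: 2; C3: 1; C4: 2; C5: 1; C6: 2.
Total tree length = 9.

9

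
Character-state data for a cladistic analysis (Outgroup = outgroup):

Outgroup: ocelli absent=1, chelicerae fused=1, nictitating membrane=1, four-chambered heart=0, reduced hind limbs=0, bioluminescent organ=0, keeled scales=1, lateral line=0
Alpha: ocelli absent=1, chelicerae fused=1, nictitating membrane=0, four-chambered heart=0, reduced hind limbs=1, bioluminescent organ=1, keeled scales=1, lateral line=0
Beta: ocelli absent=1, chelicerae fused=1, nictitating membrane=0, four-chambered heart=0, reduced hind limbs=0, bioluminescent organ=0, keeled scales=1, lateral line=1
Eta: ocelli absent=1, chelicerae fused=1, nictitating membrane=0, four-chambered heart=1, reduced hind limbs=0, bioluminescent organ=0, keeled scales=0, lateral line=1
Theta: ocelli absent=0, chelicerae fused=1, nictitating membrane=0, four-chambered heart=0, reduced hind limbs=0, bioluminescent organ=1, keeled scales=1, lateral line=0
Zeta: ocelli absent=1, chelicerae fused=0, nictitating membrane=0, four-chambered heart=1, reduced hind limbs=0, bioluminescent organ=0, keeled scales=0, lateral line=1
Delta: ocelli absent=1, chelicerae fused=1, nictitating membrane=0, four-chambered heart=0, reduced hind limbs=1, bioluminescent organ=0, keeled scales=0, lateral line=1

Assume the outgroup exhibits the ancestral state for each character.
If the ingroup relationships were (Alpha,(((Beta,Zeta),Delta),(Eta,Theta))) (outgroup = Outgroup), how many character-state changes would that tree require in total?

14

Map each character onto (Alpha,(((Beta,Zeta),Delta),(Eta,Theta))) (rooted by Outgroup) and count the minimum state changes it requires (Fitch parsimony):
ocelli absent: 1; chelicerae fused: 1; nictitating membrane: 1; four-chambered heart: 2; reduced hind limbs: 2; bioluminescent organ: 2; keeled scales: 3; lateral line: 2.
Total tree length = 14.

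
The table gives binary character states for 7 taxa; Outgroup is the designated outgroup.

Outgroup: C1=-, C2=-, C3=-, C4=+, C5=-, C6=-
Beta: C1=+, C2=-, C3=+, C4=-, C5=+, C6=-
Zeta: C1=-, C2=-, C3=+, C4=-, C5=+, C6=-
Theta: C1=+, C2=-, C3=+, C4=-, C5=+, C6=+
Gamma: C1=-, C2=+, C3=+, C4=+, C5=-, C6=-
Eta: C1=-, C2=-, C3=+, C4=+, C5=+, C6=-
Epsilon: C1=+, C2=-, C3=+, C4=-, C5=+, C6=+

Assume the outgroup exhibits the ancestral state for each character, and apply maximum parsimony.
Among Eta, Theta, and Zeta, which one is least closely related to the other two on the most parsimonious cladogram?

Eta

Character polarity is set by the outgroup: the derived state is whichever differs from the outgroup's state, so for C4 the derived state is '-', and for the remaining characters it is '+'.
C1 (derived state '+') is shared by Beta, Epsilon, and Theta — a synapomorphy uniting that clade.
C2: derived state '+' in Gamma only — an autapomorphy, so it tells us nothing about relationships among taxa.
C3 (derived state '+') is shared by all ingroup taxa — unites the whole ingroup.
Only Beta, Epsilon, Theta, and Zeta show the derived state '-' for C4, supporting them as a clade.
C5 (derived state '+') is shared by Beta, Epsilon, Eta, Theta, and Zeta — a synapomorphy uniting that clade.
C6 (derived state '+') is shared by Epsilon and Theta — a synapomorphy uniting that clade.
Most parsimonious ingroup topology: ((((Beta,(Theta,Epsilon)),Zeta),Eta),Gamma).
Zeta and Theta share a more recent common ancestor with each other than either does with Eta, so Eta is the least closely related of the three.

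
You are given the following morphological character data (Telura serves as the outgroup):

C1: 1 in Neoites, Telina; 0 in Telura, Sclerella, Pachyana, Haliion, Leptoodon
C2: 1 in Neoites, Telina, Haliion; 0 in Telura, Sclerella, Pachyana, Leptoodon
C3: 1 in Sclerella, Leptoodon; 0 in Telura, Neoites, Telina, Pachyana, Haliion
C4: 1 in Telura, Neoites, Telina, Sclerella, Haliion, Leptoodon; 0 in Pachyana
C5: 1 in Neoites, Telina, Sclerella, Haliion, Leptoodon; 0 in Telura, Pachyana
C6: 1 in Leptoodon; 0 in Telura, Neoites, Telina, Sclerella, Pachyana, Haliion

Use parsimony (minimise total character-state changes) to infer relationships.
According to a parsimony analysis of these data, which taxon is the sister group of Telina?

Neoites

Character polarity is set by the outgroup: the derived state is whichever differs from the outgroup's state, so for C4 the derived state is '0', and for the remaining characters it is '1'.
C1 (derived state '1') is shared by Neoites and Telina — a synapomorphy uniting that clade.
C2 (derived state '1') is shared by Haliion, Neoites, and Telina — a synapomorphy uniting that clade.
Only Leptoodon and Sclerella show the derived state '1' for C3, supporting them as a clade.
C4 (derived state '0') is unique to Pachyana (autapomorphy; uninformative for grouping).
C5: derived state '1' in Haliion, Leptoodon, Neoites, Sclerella, and Telina only — synapomorphy for {Haliion, Leptoodon, Neoites, Sclerella, Telina}.
C6: derived state '1' in Leptoodon only — an autapomorphy, so it tells us nothing about relationships among taxa.
Most parsimonious ingroup topology: ((((Neoites,Telina),Haliion),(Sclerella,Leptoodon)),Pachyana).
Telina and Neoites form a cherry on this tree, so they are sister taxa.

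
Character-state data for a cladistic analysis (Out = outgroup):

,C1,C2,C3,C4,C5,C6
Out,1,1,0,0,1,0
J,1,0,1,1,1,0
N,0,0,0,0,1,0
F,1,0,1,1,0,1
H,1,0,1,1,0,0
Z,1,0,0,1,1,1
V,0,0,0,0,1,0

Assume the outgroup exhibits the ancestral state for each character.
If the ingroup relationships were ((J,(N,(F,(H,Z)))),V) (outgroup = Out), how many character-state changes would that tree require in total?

12

Map each character onto ((J,(N,(F,(H,Z)))),V) (rooted by Out) and count the minimum state changes it requires (Fitch parsimony):
C1: 2; C2: 1; C3: 3; C4: 2; C5: 2; C6: 2.
Total tree length = 12.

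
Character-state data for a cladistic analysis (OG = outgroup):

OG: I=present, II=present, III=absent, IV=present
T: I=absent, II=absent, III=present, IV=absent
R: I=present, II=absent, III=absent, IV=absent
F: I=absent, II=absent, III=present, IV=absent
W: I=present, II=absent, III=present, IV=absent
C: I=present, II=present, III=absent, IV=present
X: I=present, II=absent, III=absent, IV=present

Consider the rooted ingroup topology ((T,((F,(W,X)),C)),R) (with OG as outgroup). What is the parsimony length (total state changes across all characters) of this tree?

Map each character onto ((T,((F,(W,X)),C)),R) (rooted by OG) and count the minimum state changes it requires (Fitch parsimony):
I: 2; II: 2; III: 3; IV: 3.
Total tree length = 10.

10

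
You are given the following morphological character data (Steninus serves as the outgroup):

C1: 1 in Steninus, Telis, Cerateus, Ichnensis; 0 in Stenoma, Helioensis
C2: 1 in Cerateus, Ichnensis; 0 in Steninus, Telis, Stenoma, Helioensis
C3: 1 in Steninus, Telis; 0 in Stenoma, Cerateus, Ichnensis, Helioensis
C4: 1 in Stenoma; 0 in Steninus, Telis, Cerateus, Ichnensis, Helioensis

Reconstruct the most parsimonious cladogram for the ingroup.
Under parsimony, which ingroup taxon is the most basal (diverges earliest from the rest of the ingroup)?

Telis

Character polarity is set by the outgroup: the derived state is whichever differs from the outgroup's state, so for C1, C3 the derived state is '0', and for the remaining characters it is '1'.
C1: derived state '0' in Helioensis and Stenoma only — synapomorphy for {Helioensis, Stenoma}.
C2: derived state '1' in Cerateus and Ichnensis only — synapomorphy for {Cerateus, Ichnensis}.
Only Cerateus, Helioensis, Ichnensis, and Stenoma show the derived state '0' for C3, supporting them as a clade.
C4 (derived state '1') is unique to Stenoma (autapomorphy; uninformative for grouping).
Most parsimonious ingroup topology: (Telis,((Stenoma,Helioensis),(Cerateus,Ichnensis))).
Telis is sister to the clade containing all other ingroup taxa, so it is the earliest-diverging (most basal) ingroup lineage.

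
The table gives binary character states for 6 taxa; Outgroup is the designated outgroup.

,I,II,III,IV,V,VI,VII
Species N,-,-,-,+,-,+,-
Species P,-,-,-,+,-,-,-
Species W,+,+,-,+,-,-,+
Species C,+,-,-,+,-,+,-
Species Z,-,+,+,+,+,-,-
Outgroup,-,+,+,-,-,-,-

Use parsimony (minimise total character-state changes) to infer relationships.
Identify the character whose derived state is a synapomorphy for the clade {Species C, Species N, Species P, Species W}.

Character polarity is set by the outgroup: the derived state is whichever differs from the outgroup's state, so for II, III the derived state is '-', and for the remaining characters it is '+'.
I (state '+') occurs in Species C and Species W but conflicts with the nesting implied by the other characters — most parsimoniously interpreted as homoplasy.
Only Species C, Species N, and Species P show the derived state '-' for II, supporting them as a clade.
III (derived state '-') is shared by Species C, Species N, Species P, and Species W — a synapomorphy uniting that clade.
IV (derived state '+') is shared by all ingroup taxa — unites the whole ingroup.
V (derived state '+') is unique to Species Z (autapomorphy; uninformative for grouping).
VI: derived state '+' in Species C and Species N only — synapomorphy for {Species C, Species N}.
VII (derived state '+') is unique to Species W (autapomorphy; uninformative for grouping).
Most parsimonious ingroup topology: ((Species W,((Species C,Species N),Species P)),Species Z).
The clade {Species C, Species N, Species P, Species W} is supported by III: its derived state '-' occurs in exactly those taxa and in no other taxon (including the outgroup).

III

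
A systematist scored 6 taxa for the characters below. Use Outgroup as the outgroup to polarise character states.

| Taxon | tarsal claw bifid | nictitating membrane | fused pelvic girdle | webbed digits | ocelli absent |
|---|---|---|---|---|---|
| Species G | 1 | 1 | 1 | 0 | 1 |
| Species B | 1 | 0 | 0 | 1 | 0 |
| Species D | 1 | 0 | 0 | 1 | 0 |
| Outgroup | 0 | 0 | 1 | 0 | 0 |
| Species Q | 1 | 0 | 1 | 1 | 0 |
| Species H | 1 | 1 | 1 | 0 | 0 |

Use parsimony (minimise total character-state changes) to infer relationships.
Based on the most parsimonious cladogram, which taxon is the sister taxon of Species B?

Character polarity is set by the outgroup: the derived state is whichever differs from the outgroup's state, so for fused pelvic girdle the derived state is '0', and for the remaining characters it is '1'.
All ingroup taxa share the derived state '1' for tarsal claw bifid; it defines the ingroup but does not resolve relationships within it.
nictitating membrane (derived state '1') is shared by Species G and Species H — a synapomorphy uniting that clade.
Only Species B and Species D show the derived state '0' for fused pelvic girdle, supporting them as a clade.
Only Species B, Species D, and Species Q show the derived state '1' for webbed digits, supporting them as a clade.
ocelli absent (derived state '1') is unique to Species G (autapomorphy; uninformative for grouping).
Most parsimonious ingroup topology: (((Species D,Species B),Species Q),(Species H,Species G)).
Species B and Species D form a cherry on this tree, so they are sister taxa.

Species D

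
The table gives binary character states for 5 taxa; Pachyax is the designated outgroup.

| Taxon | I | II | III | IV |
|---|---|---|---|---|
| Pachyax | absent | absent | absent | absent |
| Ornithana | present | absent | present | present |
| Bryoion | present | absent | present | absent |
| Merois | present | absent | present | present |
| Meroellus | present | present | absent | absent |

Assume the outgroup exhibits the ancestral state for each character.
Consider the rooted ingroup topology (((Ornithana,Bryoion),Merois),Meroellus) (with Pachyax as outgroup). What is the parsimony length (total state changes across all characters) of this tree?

Map each character onto (((Ornithana,Bryoion),Merois),Meroellus) (rooted by Pachyax) and count the minimum state changes it requires (Fitch parsimony):
I: 1; II: 1; III: 1; IV: 2.
Total tree length = 5.

5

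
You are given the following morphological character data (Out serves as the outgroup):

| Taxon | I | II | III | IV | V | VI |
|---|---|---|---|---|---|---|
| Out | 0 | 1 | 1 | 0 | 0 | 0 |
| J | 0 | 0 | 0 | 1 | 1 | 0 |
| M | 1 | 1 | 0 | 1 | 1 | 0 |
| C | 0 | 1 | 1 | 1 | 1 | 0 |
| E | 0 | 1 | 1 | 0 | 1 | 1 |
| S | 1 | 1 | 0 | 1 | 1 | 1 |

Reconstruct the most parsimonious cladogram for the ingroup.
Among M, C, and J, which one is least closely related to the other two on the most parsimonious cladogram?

C

Character polarity is set by the outgroup: the derived state is whichever differs from the outgroup's state, so for II, III the derived state is '0', and for the remaining characters it is '1'.
I: derived state '1' in M and S only — synapomorphy for {M, S}.
II: derived state '0' in J only — an autapomorphy, so it tells us nothing about relationships among taxa.
III: derived state '0' in J, M, and S only — synapomorphy for {J, M, S}.
Only C, J, M, and S show the derived state '1' for IV, supporting them as a clade.
All ingroup taxa share the derived state '1' for V; it defines the ingroup but does not resolve relationships within it.
VI (state '1') occurs in E and S but conflicts with the nesting implied by the other characters — most parsimoniously interpreted as homoplasy.
Most parsimonious ingroup topology: (((J,(M,S)),C),E).
M and J share a more recent common ancestor with each other than either does with C, so C is the least closely related of the three.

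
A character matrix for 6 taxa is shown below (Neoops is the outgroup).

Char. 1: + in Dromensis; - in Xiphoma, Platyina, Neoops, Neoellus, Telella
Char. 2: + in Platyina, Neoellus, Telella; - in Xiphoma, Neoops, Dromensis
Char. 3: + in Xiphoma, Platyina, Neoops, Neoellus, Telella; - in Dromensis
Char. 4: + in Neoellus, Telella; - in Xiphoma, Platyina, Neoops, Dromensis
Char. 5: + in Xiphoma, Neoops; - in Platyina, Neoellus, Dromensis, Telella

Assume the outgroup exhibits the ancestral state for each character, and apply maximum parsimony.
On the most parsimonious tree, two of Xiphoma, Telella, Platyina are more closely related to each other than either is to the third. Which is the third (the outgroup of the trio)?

Xiphoma

Character polarity is set by the outgroup: the derived state is whichever differs from the outgroup's state, so for Char. 3, Char. 5 the derived state is '-', and for the remaining characters it is '+'.
Char. 1: derived state '+' in Dromensis only — an autapomorphy, so it tells us nothing about relationships among taxa.
Only Neoellus, Platyina, and Telella show the derived state '+' for Char. 2, supporting them as a clade.
Char. 3: derived state '-' in Dromensis only — an autapomorphy, so it tells us nothing about relationships among taxa.
Only Neoellus and Telella show the derived state '+' for Char. 4, supporting them as a clade.
Char. 5: derived state '-' in Dromensis, Neoellus, Platyina, and Telella only — synapomorphy for {Dromensis, Neoellus, Platyina, Telella}.
Most parsimonious ingroup topology: ((Dromensis,((Telella,Neoellus),Platyina)),Xiphoma).
Platyina and Telella share a more recent common ancestor with each other than either does with Xiphoma, so Xiphoma is the least closely related of the three.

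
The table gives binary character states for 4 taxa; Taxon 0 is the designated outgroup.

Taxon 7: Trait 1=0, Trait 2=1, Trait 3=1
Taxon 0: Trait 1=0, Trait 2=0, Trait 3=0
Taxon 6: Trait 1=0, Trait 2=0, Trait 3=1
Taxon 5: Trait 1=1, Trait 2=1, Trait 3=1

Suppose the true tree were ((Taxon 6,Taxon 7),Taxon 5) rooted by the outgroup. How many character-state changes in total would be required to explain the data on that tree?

Map each character onto ((Taxon 6,Taxon 7),Taxon 5) (rooted by Taxon 0) and count the minimum state changes it requires (Fitch parsimony):
Trait 1: 1; Trait 2: 2; Trait 3: 1.
Total tree length = 4.

4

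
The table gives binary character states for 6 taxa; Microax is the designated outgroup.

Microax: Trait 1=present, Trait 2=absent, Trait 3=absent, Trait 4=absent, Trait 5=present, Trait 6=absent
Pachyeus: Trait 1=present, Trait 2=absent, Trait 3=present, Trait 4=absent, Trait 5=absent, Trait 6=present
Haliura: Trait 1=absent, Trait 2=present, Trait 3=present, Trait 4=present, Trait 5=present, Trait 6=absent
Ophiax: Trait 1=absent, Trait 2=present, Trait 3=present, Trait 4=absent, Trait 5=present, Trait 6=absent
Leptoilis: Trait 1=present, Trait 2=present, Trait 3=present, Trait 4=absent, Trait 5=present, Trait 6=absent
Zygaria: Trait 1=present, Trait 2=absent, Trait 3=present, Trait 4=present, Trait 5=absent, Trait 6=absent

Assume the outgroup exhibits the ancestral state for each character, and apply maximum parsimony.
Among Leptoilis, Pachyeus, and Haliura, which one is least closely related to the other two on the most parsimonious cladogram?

Pachyeus

Character polarity is set by the outgroup: the derived state is whichever differs from the outgroup's state, so for Trait 1, Trait 5 the derived state is 'absent', and for the remaining characters it is 'present'.
Trait 1: derived state 'absent' in Haliura and Ophiax only — synapomorphy for {Haliura, Ophiax}.
Trait 2 (derived state 'present') is shared by Haliura, Leptoilis, and Ophiax — a synapomorphy uniting that clade.
All ingroup taxa share the derived state 'present' for Trait 3; it defines the ingroup but does not resolve relationships within it.
Trait 4 (state 'present') occurs in Haliura and Zygaria but conflicts with the nesting implied by the other characters — most parsimoniously interpreted as homoplasy.
Trait 5: derived state 'absent' in Pachyeus and Zygaria only — synapomorphy for {Pachyeus, Zygaria}.
Trait 6: derived state 'present' in Pachyeus only — an autapomorphy, so it tells us nothing about relationships among taxa.
Most parsimonious ingroup topology: ((Pachyeus,Zygaria),((Haliura,Ophiax),Leptoilis)).
Haliura and Leptoilis share a more recent common ancestor with each other than either does with Pachyeus, so Pachyeus is the least closely related of the three.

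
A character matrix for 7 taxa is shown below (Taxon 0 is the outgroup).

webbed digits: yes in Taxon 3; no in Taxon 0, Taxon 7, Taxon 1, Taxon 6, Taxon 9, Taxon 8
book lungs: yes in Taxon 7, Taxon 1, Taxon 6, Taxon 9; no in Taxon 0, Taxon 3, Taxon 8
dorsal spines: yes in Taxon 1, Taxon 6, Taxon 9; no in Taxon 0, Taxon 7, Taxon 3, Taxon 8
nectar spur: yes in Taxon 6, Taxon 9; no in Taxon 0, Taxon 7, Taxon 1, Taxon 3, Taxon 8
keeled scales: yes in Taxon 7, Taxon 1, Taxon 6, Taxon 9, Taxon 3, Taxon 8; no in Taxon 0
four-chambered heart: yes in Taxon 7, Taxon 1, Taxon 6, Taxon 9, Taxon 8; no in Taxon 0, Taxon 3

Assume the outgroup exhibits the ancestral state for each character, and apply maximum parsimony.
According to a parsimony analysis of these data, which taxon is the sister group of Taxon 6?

The outgroup has state 'no' for every character, so 'yes' is the derived state throughout.
webbed digits: derived state 'yes' in Taxon 3 only — an autapomorphy, so it tells us nothing about relationships among taxa.
book lungs (derived state 'yes') is shared by Taxon 1, Taxon 6, Taxon 7, and Taxon 9 — a synapomorphy uniting that clade.
Only Taxon 1, Taxon 6, and Taxon 9 show the derived state 'yes' for dorsal spines, supporting them as a clade.
nectar spur (derived state 'yes') is shared by Taxon 6 and Taxon 9 — a synapomorphy uniting that clade.
keeled scales (derived state 'yes') is shared by all ingroup taxa — unites the whole ingroup.
four-chambered heart (derived state 'yes') is shared by Taxon 1, Taxon 6, Taxon 7, Taxon 8, and Taxon 9 — a synapomorphy uniting that clade.
Most parsimonious ingroup topology: (((Taxon 7,(Taxon 1,(Taxon 6,Taxon 9))),Taxon 8),Taxon 3).
Taxon 6 and Taxon 9 form a cherry on this tree, so they are sister taxa.

Taxon 9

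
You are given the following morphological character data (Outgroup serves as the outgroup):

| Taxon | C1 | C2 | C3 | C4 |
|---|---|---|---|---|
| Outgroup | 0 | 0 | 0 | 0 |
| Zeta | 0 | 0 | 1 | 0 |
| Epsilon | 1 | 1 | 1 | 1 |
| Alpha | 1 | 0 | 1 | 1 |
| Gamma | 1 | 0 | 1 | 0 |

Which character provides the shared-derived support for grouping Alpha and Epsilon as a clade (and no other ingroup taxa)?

C4

The outgroup has state '0' for every character, so '1' is the derived state throughout.
Only Alpha, Epsilon, and Gamma show the derived state '1' for C1, supporting them as a clade.
C2 (derived state '1') is unique to Epsilon (autapomorphy; uninformative for grouping).
C3 (derived state '1') is shared by all ingroup taxa — unites the whole ingroup.
C4 (derived state '1') is shared by Alpha and Epsilon — a synapomorphy uniting that clade.
Most parsimonious ingroup topology: (Zeta,((Epsilon,Alpha),Gamma)).
The clade {Alpha, Epsilon} is supported by C4: its derived state '1' occurs in exactly those taxa and in no other taxon (including the outgroup).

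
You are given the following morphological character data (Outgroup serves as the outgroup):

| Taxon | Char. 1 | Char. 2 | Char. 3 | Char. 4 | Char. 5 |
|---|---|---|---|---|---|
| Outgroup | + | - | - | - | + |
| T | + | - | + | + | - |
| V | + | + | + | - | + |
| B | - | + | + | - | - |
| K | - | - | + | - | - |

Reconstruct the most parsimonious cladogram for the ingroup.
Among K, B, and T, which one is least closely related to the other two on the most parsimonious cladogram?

Character polarity is set by the outgroup: the derived state is whichever differs from the outgroup's state, so for Char. 1, Char. 5 the derived state is '-', and for the remaining characters it is '+'.
Only B and K show the derived state '-' for Char. 1, supporting them as a clade.
Char. 2 (state '+') occurs in B and V but conflicts with the nesting implied by the other characters — most parsimoniously interpreted as homoplasy.
Char. 3 (derived state '+') is shared by all ingroup taxa — unites the whole ingroup.
Char. 4 (derived state '+') is unique to T (autapomorphy; uninformative for grouping).
Char. 5 (derived state '-') is shared by B, K, and T — a synapomorphy uniting that clade.
Most parsimonious ingroup topology: ((T,(B,K)),V).
B and K share a more recent common ancestor with each other than either does with T, so T is the least closely related of the three.

T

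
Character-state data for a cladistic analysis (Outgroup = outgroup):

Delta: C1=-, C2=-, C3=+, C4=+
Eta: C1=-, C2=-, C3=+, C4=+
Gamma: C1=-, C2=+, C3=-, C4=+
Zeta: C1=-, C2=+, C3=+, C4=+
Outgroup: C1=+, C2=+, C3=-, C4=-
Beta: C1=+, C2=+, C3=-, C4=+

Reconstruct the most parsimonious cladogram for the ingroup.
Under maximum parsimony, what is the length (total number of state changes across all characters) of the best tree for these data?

4

Character polarity is set by the outgroup: the derived state is whichever differs from the outgroup's state, so for C1, C2 the derived state is '-', and for the remaining characters it is '+'.
Only Delta, Eta, Gamma, and Zeta show the derived state '-' for C1, supporting them as a clade.
Only Delta and Eta show the derived state '-' for C2, supporting them as a clade.
Only Delta, Eta, and Zeta show the derived state '+' for C3, supporting them as a clade.
C4 (derived state '+') is shared by all ingroup taxa — unites the whole ingroup.
Most parsimonious ingroup topology: (Beta,(((Eta,Delta),Zeta),Gamma)).
Changes per character on this tree: C1: 1; C2: 1; C3: 1; C4: 1.
Total = 4.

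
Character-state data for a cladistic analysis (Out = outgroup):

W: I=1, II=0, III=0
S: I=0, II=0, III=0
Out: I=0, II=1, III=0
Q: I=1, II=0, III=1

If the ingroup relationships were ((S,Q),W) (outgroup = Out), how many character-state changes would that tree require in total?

4

Map each character onto ((S,Q),W) (rooted by Out) and count the minimum state changes it requires (Fitch parsimony):
I: 2; II: 1; III: 1.
Total tree length = 4.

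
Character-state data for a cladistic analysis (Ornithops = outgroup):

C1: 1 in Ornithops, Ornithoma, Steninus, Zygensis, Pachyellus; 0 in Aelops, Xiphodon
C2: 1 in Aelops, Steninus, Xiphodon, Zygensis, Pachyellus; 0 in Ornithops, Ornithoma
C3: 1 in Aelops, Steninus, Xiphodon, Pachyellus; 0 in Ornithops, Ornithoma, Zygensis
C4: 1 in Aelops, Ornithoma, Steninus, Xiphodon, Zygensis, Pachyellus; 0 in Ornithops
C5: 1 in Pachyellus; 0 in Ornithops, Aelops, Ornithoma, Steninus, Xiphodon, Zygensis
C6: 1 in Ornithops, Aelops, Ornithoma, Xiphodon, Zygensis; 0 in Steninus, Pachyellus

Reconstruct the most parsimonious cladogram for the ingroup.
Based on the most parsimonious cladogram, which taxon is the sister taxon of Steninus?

Character polarity is set by the outgroup: the derived state is whichever differs from the outgroup's state, so for C1, C6 the derived state is '0', and for the remaining characters it is '1'.
Only Aelops and Xiphodon show the derived state '0' for C1, supporting them as a clade.
C2: derived state '1' in Aelops, Pachyellus, Steninus, Xiphodon, and Zygensis only — synapomorphy for {Aelops, Pachyellus, Steninus, Xiphodon, Zygensis}.
C3: derived state '1' in Aelops, Pachyellus, Steninus, and Xiphodon only — synapomorphy for {Aelops, Pachyellus, Steninus, Xiphodon}.
C4 (derived state '1') is shared by all ingroup taxa — unites the whole ingroup.
C5: derived state '1' in Pachyellus only — an autapomorphy, so it tells us nothing about relationships among taxa.
C6 (derived state '0') is shared by Pachyellus and Steninus — a synapomorphy uniting that clade.
Most parsimonious ingroup topology: ((((Aelops,Xiphodon),(Steninus,Pachyellus)),Zygensis),Ornithoma).
Steninus and Pachyellus form a cherry on this tree, so they are sister taxa.

Pachyellus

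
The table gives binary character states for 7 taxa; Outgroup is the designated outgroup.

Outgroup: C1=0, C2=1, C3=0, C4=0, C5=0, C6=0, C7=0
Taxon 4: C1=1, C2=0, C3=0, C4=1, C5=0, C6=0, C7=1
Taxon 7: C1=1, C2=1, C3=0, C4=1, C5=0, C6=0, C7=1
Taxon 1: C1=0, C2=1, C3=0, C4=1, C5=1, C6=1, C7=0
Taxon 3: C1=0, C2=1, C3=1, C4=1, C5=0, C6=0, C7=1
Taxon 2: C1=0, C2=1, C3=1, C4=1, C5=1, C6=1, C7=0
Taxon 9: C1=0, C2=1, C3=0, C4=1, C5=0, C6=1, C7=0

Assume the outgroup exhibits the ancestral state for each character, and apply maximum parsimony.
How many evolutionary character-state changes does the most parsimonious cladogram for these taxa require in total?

Character polarity is set by the outgroup: the derived state is whichever differs from the outgroup's state, so for C2 the derived state is '0', and for the remaining characters it is '1'.
Only Taxon 4 and Taxon 7 show the derived state '1' for C1, supporting them as a clade.
C2 (derived state '0') is unique to Taxon 4 (autapomorphy; uninformative for grouping).
C3 groups Taxon 2 and Taxon 3, which is incompatible with the clades supported by the remaining characters; treating it as convergent (homoplasy) costs fewer steps than any alternative tree.
All ingroup taxa share the derived state '1' for C4; it defines the ingroup but does not resolve relationships within it.
Only Taxon 1 and Taxon 2 show the derived state '1' for C5, supporting them as a clade.
Only Taxon 1, Taxon 2, and Taxon 9 show the derived state '1' for C6, supporting them as a clade.
Only Taxon 3, Taxon 4, and Taxon 7 show the derived state '1' for C7, supporting them as a clade.
Most parsimonious ingroup topology: (((Taxon 4,Taxon 7),Taxon 3),((Taxon 1,Taxon 2),Taxon 9)).
Changes per character on this tree: C1: 1; C2: 1; C3: 2; C4: 1; C5: 1; C6: 1; C7: 1.
Total = 8.

8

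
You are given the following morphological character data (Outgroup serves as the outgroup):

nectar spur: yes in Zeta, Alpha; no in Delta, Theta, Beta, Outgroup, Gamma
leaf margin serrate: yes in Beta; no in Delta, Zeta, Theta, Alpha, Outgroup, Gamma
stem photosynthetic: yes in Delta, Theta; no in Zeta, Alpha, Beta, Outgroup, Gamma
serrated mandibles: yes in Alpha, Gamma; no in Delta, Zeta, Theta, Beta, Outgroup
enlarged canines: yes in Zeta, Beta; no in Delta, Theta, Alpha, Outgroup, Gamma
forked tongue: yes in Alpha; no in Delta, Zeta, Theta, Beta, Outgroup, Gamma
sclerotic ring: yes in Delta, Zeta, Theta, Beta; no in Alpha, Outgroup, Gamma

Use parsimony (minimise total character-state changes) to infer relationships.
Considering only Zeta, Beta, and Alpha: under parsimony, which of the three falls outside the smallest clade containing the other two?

Alpha

The outgroup has state 'no' for every character, so 'yes' is the derived state throughout.
nectar spur (state 'yes') occurs in Alpha and Zeta but conflicts with the nesting implied by the other characters — most parsimoniously interpreted as homoplasy.
leaf margin serrate (derived state 'yes') is unique to Beta (autapomorphy; uninformative for grouping).
stem photosynthetic (derived state 'yes') is shared by Delta and Theta — a synapomorphy uniting that clade.
Only Alpha and Gamma show the derived state 'yes' for serrated mandibles, supporting them as a clade.
Only Beta and Zeta show the derived state 'yes' for enlarged canines, supporting them as a clade.
forked tongue: derived state 'yes' in Alpha only — an autapomorphy, so it tells us nothing about relationships among taxa.
sclerotic ring (derived state 'yes') is shared by Beta, Delta, Theta, and Zeta — a synapomorphy uniting that clade.
Most parsimonious ingroup topology: ((Alpha,Gamma),((Zeta,Beta),(Theta,Delta))).
Beta and Zeta share a more recent common ancestor with each other than either does with Alpha, so Alpha is the least closely related of the three.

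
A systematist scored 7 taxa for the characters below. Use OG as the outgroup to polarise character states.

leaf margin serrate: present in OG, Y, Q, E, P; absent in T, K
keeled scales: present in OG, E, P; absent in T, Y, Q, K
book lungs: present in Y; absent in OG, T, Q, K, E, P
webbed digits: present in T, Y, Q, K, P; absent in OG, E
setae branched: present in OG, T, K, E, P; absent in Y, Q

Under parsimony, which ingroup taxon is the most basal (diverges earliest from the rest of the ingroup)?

Character polarity is set by the outgroup: the derived state is whichever differs from the outgroup's state, so for leaf margin serrate, keeled scales, setae branched the derived state is 'absent', and for the remaining characters it is 'present'.
Only K and T show the derived state 'absent' for leaf margin serrate, supporting them as a clade.
keeled scales: derived state 'absent' in K, Q, T, and Y only — synapomorphy for {K, Q, T, Y}.
book lungs: derived state 'present' in Y only — an autapomorphy, so it tells us nothing about relationships among taxa.
Only K, P, Q, T, and Y show the derived state 'present' for webbed digits, supporting them as a clade.
setae branched: derived state 'absent' in Q and Y only — synapomorphy for {Q, Y}.
Most parsimonious ingroup topology: ((((T,K),(Y,Q)),P),E).
E is sister to the clade containing all other ingroup taxa, so it is the earliest-diverging (most basal) ingroup lineage.

E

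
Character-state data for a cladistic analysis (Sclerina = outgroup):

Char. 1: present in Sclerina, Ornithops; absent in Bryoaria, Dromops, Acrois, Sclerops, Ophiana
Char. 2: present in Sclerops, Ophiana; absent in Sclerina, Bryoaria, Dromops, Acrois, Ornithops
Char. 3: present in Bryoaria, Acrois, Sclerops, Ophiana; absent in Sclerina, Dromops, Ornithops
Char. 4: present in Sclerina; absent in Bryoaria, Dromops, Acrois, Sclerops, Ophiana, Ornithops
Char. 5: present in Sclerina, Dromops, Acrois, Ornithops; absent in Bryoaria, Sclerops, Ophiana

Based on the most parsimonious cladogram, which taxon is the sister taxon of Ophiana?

Character polarity is set by the outgroup: the derived state is whichever differs from the outgroup's state, so for Char. 1, Char. 4, Char. 5 the derived state is 'absent', and for the remaining characters it is 'present'.
Char. 1: derived state 'absent' in Acrois, Bryoaria, Dromops, Ophiana, and Sclerops only — synapomorphy for {Acrois, Bryoaria, Dromops, Ophiana, Sclerops}.
Only Ophiana and Sclerops show the derived state 'present' for Char. 2, supporting them as a clade.
Only Acrois, Bryoaria, Ophiana, and Sclerops show the derived state 'present' for Char. 3, supporting them as a clade.
All ingroup taxa share the derived state 'absent' for Char. 4; it defines the ingroup but does not resolve relationships within it.
Char. 5: derived state 'absent' in Bryoaria, Ophiana, and Sclerops only — synapomorphy for {Bryoaria, Ophiana, Sclerops}.
Most parsimonious ingroup topology: ((((Bryoaria,(Sclerops,Ophiana)),Acrois),Dromops),Ornithops).
Ophiana and Sclerops form a cherry on this tree, so they are sister taxa.

Sclerops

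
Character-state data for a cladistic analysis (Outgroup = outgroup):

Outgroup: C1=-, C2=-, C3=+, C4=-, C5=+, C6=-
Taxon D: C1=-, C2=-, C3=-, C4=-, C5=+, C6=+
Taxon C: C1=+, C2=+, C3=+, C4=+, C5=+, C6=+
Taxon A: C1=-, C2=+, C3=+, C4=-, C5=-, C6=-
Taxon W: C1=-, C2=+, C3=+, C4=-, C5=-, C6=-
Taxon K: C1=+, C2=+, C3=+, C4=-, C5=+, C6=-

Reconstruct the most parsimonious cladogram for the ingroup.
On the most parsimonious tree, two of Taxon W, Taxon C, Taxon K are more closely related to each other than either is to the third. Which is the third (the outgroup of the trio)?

Taxon W

Character polarity is set by the outgroup: the derived state is whichever differs from the outgroup's state, so for C3, C5 the derived state is '-', and for the remaining characters it is '+'.
C1: derived state '+' in Taxon C and Taxon K only — synapomorphy for {Taxon C, Taxon K}.
C2 (derived state '+') is shared by Taxon A, Taxon C, Taxon K, and Taxon W — a synapomorphy uniting that clade.
C3 (derived state '-') is unique to Taxon D (autapomorphy; uninformative for grouping).
C4: derived state '+' in Taxon C only — an autapomorphy, so it tells us nothing about relationships among taxa.
Only Taxon A and Taxon W show the derived state '-' for C5, supporting them as a clade.
C6 groups Taxon C and Taxon D, which is incompatible with the clades supported by the remaining characters; treating it as convergent (homoplasy) costs fewer steps than any alternative tree.
Most parsimonious ingroup topology: (Taxon D,((Taxon C,Taxon K),(Taxon A,Taxon W))).
Taxon K and Taxon C share a more recent common ancestor with each other than either does with Taxon W, so Taxon W is the least closely related of the three.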